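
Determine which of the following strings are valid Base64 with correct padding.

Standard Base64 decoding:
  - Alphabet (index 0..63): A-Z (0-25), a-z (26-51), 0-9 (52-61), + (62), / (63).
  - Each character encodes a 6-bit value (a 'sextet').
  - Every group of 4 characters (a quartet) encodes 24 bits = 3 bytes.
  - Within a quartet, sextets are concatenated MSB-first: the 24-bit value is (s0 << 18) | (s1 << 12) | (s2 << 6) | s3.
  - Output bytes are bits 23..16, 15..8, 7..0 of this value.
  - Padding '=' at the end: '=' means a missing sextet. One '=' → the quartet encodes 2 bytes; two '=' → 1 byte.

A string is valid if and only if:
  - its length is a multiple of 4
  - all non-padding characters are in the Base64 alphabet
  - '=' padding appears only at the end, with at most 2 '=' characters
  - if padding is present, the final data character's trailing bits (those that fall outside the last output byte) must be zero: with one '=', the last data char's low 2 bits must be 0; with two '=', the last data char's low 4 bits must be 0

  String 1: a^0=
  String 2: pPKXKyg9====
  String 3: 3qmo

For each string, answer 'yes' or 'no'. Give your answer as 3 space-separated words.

Answer: no no yes

Derivation:
String 1: 'a^0=' → invalid (bad char(s): ['^'])
String 2: 'pPKXKyg9====' → invalid (4 pad chars (max 2))
String 3: '3qmo' → valid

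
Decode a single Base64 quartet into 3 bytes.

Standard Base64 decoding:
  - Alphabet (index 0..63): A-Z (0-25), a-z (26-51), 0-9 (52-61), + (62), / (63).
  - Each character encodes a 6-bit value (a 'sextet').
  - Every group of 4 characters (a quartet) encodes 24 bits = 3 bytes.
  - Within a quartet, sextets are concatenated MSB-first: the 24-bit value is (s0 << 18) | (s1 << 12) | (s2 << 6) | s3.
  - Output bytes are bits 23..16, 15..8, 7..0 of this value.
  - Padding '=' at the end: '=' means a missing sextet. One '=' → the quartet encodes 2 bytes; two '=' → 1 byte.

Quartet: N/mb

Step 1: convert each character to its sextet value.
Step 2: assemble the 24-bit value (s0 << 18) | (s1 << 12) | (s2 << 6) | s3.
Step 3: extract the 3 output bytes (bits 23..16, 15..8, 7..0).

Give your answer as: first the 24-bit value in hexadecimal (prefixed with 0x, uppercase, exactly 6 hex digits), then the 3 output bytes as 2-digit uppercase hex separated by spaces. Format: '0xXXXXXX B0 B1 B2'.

Sextets: N=13, /=63, m=38, b=27
24-bit: (13<<18) | (63<<12) | (38<<6) | 27
      = 0x340000 | 0x03F000 | 0x000980 | 0x00001B
      = 0x37F99B
Bytes: (v>>16)&0xFF=37, (v>>8)&0xFF=F9, v&0xFF=9B

Answer: 0x37F99B 37 F9 9B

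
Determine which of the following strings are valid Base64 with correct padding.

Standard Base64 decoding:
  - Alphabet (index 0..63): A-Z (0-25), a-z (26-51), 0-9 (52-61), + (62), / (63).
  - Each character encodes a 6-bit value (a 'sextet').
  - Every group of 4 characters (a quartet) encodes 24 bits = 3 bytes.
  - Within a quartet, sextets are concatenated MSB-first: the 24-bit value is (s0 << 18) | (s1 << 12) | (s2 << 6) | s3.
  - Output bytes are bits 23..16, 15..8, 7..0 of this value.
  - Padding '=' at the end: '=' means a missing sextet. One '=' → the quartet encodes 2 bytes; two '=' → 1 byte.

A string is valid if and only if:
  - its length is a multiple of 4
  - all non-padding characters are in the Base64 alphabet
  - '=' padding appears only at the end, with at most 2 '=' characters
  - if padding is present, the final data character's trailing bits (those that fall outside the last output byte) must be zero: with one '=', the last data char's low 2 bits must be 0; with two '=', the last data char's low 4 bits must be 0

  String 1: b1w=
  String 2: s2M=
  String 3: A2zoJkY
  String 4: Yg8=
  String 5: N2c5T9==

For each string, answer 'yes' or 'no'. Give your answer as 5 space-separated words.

String 1: 'b1w=' → valid
String 2: 's2M=' → valid
String 3: 'A2zoJkY' → invalid (len=7 not mult of 4)
String 4: 'Yg8=' → valid
String 5: 'N2c5T9==' → invalid (bad trailing bits)

Answer: yes yes no yes no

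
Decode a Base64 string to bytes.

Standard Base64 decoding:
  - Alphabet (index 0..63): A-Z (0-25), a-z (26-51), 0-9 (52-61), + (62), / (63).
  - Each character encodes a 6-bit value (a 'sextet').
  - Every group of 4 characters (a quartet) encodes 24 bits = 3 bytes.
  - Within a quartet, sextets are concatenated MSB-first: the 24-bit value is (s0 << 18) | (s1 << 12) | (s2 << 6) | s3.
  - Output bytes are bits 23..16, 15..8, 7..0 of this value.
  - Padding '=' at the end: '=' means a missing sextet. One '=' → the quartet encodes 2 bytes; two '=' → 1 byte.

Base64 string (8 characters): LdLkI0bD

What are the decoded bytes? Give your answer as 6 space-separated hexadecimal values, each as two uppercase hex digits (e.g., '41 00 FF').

After char 0 ('L'=11): chars_in_quartet=1 acc=0xB bytes_emitted=0
After char 1 ('d'=29): chars_in_quartet=2 acc=0x2DD bytes_emitted=0
After char 2 ('L'=11): chars_in_quartet=3 acc=0xB74B bytes_emitted=0
After char 3 ('k'=36): chars_in_quartet=4 acc=0x2DD2E4 -> emit 2D D2 E4, reset; bytes_emitted=3
After char 4 ('I'=8): chars_in_quartet=1 acc=0x8 bytes_emitted=3
After char 5 ('0'=52): chars_in_quartet=2 acc=0x234 bytes_emitted=3
After char 6 ('b'=27): chars_in_quartet=3 acc=0x8D1B bytes_emitted=3
After char 7 ('D'=3): chars_in_quartet=4 acc=0x2346C3 -> emit 23 46 C3, reset; bytes_emitted=6

Answer: 2D D2 E4 23 46 C3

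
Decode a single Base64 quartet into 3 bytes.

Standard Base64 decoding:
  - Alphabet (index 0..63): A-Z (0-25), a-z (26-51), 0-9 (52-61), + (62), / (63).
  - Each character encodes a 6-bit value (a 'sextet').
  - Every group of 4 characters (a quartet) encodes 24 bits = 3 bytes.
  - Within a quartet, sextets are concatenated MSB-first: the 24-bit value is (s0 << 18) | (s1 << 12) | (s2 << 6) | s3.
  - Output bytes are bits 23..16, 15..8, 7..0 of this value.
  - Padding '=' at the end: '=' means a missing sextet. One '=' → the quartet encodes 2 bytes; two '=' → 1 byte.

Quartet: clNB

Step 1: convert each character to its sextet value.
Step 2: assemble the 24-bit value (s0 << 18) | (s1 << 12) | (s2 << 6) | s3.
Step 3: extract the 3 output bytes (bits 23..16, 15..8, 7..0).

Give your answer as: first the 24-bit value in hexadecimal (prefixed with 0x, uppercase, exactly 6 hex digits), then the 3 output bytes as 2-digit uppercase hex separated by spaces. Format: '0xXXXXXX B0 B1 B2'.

Answer: 0x725341 72 53 41

Derivation:
Sextets: c=28, l=37, N=13, B=1
24-bit: (28<<18) | (37<<12) | (13<<6) | 1
      = 0x700000 | 0x025000 | 0x000340 | 0x000001
      = 0x725341
Bytes: (v>>16)&0xFF=72, (v>>8)&0xFF=53, v&0xFF=41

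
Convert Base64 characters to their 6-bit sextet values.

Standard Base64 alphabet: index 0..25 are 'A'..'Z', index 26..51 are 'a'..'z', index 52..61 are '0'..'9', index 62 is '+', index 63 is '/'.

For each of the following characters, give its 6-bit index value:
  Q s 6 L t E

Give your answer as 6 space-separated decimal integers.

Answer: 16 44 58 11 45 4

Derivation:
'Q': A..Z range, ord('Q') − ord('A') = 16
's': a..z range, 26 + ord('s') − ord('a') = 44
'6': 0..9 range, 52 + ord('6') − ord('0') = 58
'L': A..Z range, ord('L') − ord('A') = 11
't': a..z range, 26 + ord('t') − ord('a') = 45
'E': A..Z range, ord('E') − ord('A') = 4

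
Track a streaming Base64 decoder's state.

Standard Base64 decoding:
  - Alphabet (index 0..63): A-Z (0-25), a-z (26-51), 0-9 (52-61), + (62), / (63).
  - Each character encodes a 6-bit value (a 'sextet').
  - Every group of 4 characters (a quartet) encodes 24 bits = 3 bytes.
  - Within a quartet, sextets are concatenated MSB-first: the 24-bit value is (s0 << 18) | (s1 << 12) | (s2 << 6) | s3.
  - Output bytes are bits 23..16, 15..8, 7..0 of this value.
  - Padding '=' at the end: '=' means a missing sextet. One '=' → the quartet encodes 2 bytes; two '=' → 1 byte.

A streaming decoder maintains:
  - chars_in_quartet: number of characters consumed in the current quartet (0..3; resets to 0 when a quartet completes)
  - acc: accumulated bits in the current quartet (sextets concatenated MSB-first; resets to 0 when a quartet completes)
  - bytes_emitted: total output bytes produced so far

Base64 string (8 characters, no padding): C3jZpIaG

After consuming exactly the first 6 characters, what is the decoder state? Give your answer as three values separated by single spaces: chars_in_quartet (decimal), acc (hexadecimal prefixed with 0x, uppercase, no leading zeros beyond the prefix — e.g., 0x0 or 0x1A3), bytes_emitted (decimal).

Answer: 2 0xA48 3

Derivation:
After char 0 ('C'=2): chars_in_quartet=1 acc=0x2 bytes_emitted=0
After char 1 ('3'=55): chars_in_quartet=2 acc=0xB7 bytes_emitted=0
After char 2 ('j'=35): chars_in_quartet=3 acc=0x2DE3 bytes_emitted=0
After char 3 ('Z'=25): chars_in_quartet=4 acc=0xB78D9 -> emit 0B 78 D9, reset; bytes_emitted=3
After char 4 ('p'=41): chars_in_quartet=1 acc=0x29 bytes_emitted=3
After char 5 ('I'=8): chars_in_quartet=2 acc=0xA48 bytes_emitted=3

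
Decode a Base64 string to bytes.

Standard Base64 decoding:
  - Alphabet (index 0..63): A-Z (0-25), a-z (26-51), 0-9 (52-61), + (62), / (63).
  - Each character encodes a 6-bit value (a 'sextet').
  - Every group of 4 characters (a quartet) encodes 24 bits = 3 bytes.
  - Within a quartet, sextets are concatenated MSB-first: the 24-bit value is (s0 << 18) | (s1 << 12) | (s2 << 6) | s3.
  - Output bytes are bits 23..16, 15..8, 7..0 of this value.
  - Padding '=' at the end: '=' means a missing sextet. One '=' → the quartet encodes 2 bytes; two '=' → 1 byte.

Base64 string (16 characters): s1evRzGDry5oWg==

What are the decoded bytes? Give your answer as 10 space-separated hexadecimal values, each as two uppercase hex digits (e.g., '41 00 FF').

After char 0 ('s'=44): chars_in_quartet=1 acc=0x2C bytes_emitted=0
After char 1 ('1'=53): chars_in_quartet=2 acc=0xB35 bytes_emitted=0
After char 2 ('e'=30): chars_in_quartet=3 acc=0x2CD5E bytes_emitted=0
After char 3 ('v'=47): chars_in_quartet=4 acc=0xB357AF -> emit B3 57 AF, reset; bytes_emitted=3
After char 4 ('R'=17): chars_in_quartet=1 acc=0x11 bytes_emitted=3
After char 5 ('z'=51): chars_in_quartet=2 acc=0x473 bytes_emitted=3
After char 6 ('G'=6): chars_in_quartet=3 acc=0x11CC6 bytes_emitted=3
After char 7 ('D'=3): chars_in_quartet=4 acc=0x473183 -> emit 47 31 83, reset; bytes_emitted=6
After char 8 ('r'=43): chars_in_quartet=1 acc=0x2B bytes_emitted=6
After char 9 ('y'=50): chars_in_quartet=2 acc=0xAF2 bytes_emitted=6
After char 10 ('5'=57): chars_in_quartet=3 acc=0x2BCB9 bytes_emitted=6
After char 11 ('o'=40): chars_in_quartet=4 acc=0xAF2E68 -> emit AF 2E 68, reset; bytes_emitted=9
After char 12 ('W'=22): chars_in_quartet=1 acc=0x16 bytes_emitted=9
After char 13 ('g'=32): chars_in_quartet=2 acc=0x5A0 bytes_emitted=9
Padding '==': partial quartet acc=0x5A0 -> emit 5A; bytes_emitted=10

Answer: B3 57 AF 47 31 83 AF 2E 68 5A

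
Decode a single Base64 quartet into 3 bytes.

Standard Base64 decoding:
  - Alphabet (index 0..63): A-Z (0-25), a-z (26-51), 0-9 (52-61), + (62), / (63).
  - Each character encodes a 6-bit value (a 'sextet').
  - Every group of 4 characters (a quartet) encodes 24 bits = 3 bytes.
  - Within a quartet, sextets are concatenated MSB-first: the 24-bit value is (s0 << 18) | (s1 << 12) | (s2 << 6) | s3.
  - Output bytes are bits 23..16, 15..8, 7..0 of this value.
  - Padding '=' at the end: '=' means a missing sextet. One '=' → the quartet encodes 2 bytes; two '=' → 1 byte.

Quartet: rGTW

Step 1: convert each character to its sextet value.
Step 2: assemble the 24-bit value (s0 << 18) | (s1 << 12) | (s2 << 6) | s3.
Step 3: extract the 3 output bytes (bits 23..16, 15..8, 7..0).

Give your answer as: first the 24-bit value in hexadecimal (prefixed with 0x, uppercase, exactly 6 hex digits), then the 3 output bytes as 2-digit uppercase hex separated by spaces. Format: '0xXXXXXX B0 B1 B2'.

Answer: 0xAC64D6 AC 64 D6

Derivation:
Sextets: r=43, G=6, T=19, W=22
24-bit: (43<<18) | (6<<12) | (19<<6) | 22
      = 0xAC0000 | 0x006000 | 0x0004C0 | 0x000016
      = 0xAC64D6
Bytes: (v>>16)&0xFF=AC, (v>>8)&0xFF=64, v&0xFF=D6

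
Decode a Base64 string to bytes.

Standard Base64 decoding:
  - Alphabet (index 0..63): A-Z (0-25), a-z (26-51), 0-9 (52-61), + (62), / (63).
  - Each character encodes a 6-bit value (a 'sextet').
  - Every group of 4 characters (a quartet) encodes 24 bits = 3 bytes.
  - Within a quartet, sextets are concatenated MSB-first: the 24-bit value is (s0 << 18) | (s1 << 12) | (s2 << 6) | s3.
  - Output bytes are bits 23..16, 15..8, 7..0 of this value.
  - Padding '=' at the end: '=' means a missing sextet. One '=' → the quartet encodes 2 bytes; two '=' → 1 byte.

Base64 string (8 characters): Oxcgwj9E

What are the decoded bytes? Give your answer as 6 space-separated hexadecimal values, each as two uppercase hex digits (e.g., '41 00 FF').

After char 0 ('O'=14): chars_in_quartet=1 acc=0xE bytes_emitted=0
After char 1 ('x'=49): chars_in_quartet=2 acc=0x3B1 bytes_emitted=0
After char 2 ('c'=28): chars_in_quartet=3 acc=0xEC5C bytes_emitted=0
After char 3 ('g'=32): chars_in_quartet=4 acc=0x3B1720 -> emit 3B 17 20, reset; bytes_emitted=3
After char 4 ('w'=48): chars_in_quartet=1 acc=0x30 bytes_emitted=3
After char 5 ('j'=35): chars_in_quartet=2 acc=0xC23 bytes_emitted=3
After char 6 ('9'=61): chars_in_quartet=3 acc=0x308FD bytes_emitted=3
After char 7 ('E'=4): chars_in_quartet=4 acc=0xC23F44 -> emit C2 3F 44, reset; bytes_emitted=6

Answer: 3B 17 20 C2 3F 44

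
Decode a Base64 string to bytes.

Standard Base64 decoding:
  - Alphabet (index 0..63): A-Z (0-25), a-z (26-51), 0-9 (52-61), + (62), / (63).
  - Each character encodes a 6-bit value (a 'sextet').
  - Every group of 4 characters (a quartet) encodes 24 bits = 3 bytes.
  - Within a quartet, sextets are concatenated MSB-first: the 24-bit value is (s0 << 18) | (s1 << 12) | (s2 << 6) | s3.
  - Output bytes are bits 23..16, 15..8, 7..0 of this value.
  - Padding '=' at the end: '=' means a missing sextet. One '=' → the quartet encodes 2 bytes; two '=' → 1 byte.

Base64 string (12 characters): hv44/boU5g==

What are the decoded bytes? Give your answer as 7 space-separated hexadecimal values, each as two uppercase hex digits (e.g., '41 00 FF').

Answer: 86 FE 38 FD BA 14 E6

Derivation:
After char 0 ('h'=33): chars_in_quartet=1 acc=0x21 bytes_emitted=0
After char 1 ('v'=47): chars_in_quartet=2 acc=0x86F bytes_emitted=0
After char 2 ('4'=56): chars_in_quartet=3 acc=0x21BF8 bytes_emitted=0
After char 3 ('4'=56): chars_in_quartet=4 acc=0x86FE38 -> emit 86 FE 38, reset; bytes_emitted=3
After char 4 ('/'=63): chars_in_quartet=1 acc=0x3F bytes_emitted=3
After char 5 ('b'=27): chars_in_quartet=2 acc=0xFDB bytes_emitted=3
After char 6 ('o'=40): chars_in_quartet=3 acc=0x3F6E8 bytes_emitted=3
After char 7 ('U'=20): chars_in_quartet=4 acc=0xFDBA14 -> emit FD BA 14, reset; bytes_emitted=6
After char 8 ('5'=57): chars_in_quartet=1 acc=0x39 bytes_emitted=6
After char 9 ('g'=32): chars_in_quartet=2 acc=0xE60 bytes_emitted=6
Padding '==': partial quartet acc=0xE60 -> emit E6; bytes_emitted=7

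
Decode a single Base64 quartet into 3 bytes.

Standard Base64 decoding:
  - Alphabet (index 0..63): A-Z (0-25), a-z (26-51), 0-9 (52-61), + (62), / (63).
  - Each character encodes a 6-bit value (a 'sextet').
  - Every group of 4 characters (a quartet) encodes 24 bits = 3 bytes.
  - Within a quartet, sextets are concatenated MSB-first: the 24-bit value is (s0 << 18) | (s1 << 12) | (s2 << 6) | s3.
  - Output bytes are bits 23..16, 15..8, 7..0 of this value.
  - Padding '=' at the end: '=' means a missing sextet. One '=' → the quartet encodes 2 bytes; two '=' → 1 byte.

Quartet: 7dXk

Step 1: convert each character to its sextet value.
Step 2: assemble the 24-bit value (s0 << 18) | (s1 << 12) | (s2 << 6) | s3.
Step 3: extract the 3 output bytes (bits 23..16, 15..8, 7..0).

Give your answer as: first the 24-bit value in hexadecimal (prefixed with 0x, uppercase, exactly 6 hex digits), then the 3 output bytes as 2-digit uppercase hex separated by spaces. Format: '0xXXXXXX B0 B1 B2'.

Answer: 0xEDD5E4 ED D5 E4

Derivation:
Sextets: 7=59, d=29, X=23, k=36
24-bit: (59<<18) | (29<<12) | (23<<6) | 36
      = 0xEC0000 | 0x01D000 | 0x0005C0 | 0x000024
      = 0xEDD5E4
Bytes: (v>>16)&0xFF=ED, (v>>8)&0xFF=D5, v&0xFF=E4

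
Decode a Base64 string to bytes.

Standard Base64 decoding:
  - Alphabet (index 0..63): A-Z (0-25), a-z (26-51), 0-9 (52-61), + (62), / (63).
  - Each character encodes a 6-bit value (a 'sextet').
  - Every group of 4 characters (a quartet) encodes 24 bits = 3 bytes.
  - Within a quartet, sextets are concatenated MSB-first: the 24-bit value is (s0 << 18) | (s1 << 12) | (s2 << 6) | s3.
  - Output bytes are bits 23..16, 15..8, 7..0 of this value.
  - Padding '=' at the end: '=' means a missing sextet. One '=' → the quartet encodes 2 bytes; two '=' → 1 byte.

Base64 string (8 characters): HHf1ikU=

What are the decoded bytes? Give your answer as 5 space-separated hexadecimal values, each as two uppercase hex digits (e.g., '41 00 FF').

Answer: 1C 77 F5 8A 45

Derivation:
After char 0 ('H'=7): chars_in_quartet=1 acc=0x7 bytes_emitted=0
After char 1 ('H'=7): chars_in_quartet=2 acc=0x1C7 bytes_emitted=0
After char 2 ('f'=31): chars_in_quartet=3 acc=0x71DF bytes_emitted=0
After char 3 ('1'=53): chars_in_quartet=4 acc=0x1C77F5 -> emit 1C 77 F5, reset; bytes_emitted=3
After char 4 ('i'=34): chars_in_quartet=1 acc=0x22 bytes_emitted=3
After char 5 ('k'=36): chars_in_quartet=2 acc=0x8A4 bytes_emitted=3
After char 6 ('U'=20): chars_in_quartet=3 acc=0x22914 bytes_emitted=3
Padding '=': partial quartet acc=0x22914 -> emit 8A 45; bytes_emitted=5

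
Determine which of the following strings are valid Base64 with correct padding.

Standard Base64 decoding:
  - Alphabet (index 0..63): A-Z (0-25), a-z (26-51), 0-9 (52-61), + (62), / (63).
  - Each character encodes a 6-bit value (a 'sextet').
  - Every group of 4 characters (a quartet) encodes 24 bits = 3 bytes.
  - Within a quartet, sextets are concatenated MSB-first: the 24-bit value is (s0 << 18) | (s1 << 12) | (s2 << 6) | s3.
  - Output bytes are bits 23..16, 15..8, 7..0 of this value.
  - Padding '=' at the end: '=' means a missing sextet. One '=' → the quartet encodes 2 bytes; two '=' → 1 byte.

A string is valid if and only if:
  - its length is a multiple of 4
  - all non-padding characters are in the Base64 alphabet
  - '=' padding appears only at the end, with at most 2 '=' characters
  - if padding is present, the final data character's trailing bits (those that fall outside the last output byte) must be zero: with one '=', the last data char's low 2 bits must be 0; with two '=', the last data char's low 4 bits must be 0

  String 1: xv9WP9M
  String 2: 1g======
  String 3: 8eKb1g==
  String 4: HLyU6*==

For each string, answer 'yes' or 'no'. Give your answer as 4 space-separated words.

Answer: no no yes no

Derivation:
String 1: 'xv9WP9M' → invalid (len=7 not mult of 4)
String 2: '1g======' → invalid (6 pad chars (max 2))
String 3: '8eKb1g==' → valid
String 4: 'HLyU6*==' → invalid (bad char(s): ['*'])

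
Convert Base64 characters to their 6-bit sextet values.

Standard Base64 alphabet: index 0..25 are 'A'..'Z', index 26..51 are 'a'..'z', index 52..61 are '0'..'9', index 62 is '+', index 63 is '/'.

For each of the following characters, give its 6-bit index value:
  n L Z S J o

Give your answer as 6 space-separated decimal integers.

'n': a..z range, 26 + ord('n') − ord('a') = 39
'L': A..Z range, ord('L') − ord('A') = 11
'Z': A..Z range, ord('Z') − ord('A') = 25
'S': A..Z range, ord('S') − ord('A') = 18
'J': A..Z range, ord('J') − ord('A') = 9
'o': a..z range, 26 + ord('o') − ord('a') = 40

Answer: 39 11 25 18 9 40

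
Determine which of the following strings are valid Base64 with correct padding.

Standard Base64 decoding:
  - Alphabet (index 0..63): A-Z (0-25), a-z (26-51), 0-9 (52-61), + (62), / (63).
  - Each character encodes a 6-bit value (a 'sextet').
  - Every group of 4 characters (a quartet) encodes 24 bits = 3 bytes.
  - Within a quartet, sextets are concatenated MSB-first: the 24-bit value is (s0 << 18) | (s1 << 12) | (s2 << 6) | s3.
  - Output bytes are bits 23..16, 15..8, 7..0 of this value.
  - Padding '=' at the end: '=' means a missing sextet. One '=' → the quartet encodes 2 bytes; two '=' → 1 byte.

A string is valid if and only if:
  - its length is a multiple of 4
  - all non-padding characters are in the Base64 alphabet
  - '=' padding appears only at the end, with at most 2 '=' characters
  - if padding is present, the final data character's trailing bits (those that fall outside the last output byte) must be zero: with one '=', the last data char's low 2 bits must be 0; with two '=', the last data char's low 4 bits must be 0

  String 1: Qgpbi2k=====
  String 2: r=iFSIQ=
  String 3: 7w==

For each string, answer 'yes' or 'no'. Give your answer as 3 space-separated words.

String 1: 'Qgpbi2k=====' → invalid (5 pad chars (max 2))
String 2: 'r=iFSIQ=' → invalid (bad char(s): ['=']; '=' in middle)
String 3: '7w==' → valid

Answer: no no yes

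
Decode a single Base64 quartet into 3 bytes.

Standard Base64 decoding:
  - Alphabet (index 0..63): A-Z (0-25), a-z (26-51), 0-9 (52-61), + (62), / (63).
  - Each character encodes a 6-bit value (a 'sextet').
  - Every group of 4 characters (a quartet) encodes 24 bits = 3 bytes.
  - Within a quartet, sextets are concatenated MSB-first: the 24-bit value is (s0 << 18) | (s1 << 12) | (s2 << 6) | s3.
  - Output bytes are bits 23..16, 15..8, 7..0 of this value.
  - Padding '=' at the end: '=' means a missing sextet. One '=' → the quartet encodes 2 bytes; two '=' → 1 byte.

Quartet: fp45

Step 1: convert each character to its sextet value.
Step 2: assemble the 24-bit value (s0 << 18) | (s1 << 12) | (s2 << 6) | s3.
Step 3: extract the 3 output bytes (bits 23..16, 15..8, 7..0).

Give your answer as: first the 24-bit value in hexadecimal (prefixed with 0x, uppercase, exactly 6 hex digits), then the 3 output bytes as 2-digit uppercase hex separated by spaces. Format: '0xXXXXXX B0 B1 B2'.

Answer: 0x7E9E39 7E 9E 39

Derivation:
Sextets: f=31, p=41, 4=56, 5=57
24-bit: (31<<18) | (41<<12) | (56<<6) | 57
      = 0x7C0000 | 0x029000 | 0x000E00 | 0x000039
      = 0x7E9E39
Bytes: (v>>16)&0xFF=7E, (v>>8)&0xFF=9E, v&0xFF=39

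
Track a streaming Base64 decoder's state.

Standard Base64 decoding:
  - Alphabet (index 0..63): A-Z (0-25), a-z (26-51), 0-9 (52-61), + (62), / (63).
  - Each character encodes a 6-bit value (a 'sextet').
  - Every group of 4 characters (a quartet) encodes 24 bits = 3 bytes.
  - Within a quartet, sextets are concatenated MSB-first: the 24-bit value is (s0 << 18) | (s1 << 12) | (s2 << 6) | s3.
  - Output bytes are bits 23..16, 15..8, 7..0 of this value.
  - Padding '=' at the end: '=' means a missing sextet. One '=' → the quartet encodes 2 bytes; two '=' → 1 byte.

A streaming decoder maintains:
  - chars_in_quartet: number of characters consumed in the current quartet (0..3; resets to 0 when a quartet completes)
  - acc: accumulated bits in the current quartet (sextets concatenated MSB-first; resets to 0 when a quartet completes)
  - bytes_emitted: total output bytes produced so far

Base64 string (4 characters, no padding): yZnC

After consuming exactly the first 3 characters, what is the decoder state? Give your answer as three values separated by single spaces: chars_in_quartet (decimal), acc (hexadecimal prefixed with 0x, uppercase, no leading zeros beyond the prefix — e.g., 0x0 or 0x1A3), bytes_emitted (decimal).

After char 0 ('y'=50): chars_in_quartet=1 acc=0x32 bytes_emitted=0
After char 1 ('Z'=25): chars_in_quartet=2 acc=0xC99 bytes_emitted=0
After char 2 ('n'=39): chars_in_quartet=3 acc=0x32667 bytes_emitted=0

Answer: 3 0x32667 0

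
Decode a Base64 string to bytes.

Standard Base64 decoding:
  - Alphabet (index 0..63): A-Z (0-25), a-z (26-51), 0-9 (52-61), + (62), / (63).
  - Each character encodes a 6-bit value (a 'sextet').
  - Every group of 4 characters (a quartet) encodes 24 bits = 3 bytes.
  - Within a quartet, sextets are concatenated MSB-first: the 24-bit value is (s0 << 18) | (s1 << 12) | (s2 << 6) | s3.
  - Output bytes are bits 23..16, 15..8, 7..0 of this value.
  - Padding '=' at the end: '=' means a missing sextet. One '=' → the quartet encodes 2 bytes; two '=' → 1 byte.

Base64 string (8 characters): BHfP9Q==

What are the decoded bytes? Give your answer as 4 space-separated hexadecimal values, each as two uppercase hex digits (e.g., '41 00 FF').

After char 0 ('B'=1): chars_in_quartet=1 acc=0x1 bytes_emitted=0
After char 1 ('H'=7): chars_in_quartet=2 acc=0x47 bytes_emitted=0
After char 2 ('f'=31): chars_in_quartet=3 acc=0x11DF bytes_emitted=0
After char 3 ('P'=15): chars_in_quartet=4 acc=0x477CF -> emit 04 77 CF, reset; bytes_emitted=3
After char 4 ('9'=61): chars_in_quartet=1 acc=0x3D bytes_emitted=3
After char 5 ('Q'=16): chars_in_quartet=2 acc=0xF50 bytes_emitted=3
Padding '==': partial quartet acc=0xF50 -> emit F5; bytes_emitted=4

Answer: 04 77 CF F5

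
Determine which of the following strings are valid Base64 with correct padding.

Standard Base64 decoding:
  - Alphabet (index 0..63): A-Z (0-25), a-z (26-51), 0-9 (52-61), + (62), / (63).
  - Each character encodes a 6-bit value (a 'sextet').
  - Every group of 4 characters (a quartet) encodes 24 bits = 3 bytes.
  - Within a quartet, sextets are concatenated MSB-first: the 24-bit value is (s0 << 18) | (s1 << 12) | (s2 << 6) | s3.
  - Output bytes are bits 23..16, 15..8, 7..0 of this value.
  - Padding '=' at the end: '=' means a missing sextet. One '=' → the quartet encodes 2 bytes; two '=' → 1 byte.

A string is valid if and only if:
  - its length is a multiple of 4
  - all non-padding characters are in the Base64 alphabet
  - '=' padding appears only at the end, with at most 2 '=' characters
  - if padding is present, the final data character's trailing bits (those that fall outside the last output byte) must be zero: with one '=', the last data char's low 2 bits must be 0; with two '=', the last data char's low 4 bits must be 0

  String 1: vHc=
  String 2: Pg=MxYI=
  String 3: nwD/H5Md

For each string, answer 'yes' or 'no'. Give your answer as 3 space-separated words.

Answer: yes no yes

Derivation:
String 1: 'vHc=' → valid
String 2: 'Pg=MxYI=' → invalid (bad char(s): ['=']; '=' in middle)
String 3: 'nwD/H5Md' → valid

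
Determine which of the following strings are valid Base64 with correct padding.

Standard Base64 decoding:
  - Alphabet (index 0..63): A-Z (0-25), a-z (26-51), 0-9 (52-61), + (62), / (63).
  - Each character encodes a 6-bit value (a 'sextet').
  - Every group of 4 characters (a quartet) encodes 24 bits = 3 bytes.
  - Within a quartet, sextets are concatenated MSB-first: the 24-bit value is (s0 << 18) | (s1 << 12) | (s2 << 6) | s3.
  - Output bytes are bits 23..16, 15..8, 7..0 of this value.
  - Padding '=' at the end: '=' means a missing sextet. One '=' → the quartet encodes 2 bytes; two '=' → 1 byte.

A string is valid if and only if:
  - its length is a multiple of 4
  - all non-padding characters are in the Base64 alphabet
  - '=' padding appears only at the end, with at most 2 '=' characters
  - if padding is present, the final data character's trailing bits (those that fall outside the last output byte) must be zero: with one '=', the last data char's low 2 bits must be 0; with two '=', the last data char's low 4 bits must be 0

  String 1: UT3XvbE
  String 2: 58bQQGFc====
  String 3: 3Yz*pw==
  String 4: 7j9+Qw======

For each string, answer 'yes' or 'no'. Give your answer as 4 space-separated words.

Answer: no no no no

Derivation:
String 1: 'UT3XvbE' → invalid (len=7 not mult of 4)
String 2: '58bQQGFc====' → invalid (4 pad chars (max 2))
String 3: '3Yz*pw==' → invalid (bad char(s): ['*'])
String 4: '7j9+Qw======' → invalid (6 pad chars (max 2))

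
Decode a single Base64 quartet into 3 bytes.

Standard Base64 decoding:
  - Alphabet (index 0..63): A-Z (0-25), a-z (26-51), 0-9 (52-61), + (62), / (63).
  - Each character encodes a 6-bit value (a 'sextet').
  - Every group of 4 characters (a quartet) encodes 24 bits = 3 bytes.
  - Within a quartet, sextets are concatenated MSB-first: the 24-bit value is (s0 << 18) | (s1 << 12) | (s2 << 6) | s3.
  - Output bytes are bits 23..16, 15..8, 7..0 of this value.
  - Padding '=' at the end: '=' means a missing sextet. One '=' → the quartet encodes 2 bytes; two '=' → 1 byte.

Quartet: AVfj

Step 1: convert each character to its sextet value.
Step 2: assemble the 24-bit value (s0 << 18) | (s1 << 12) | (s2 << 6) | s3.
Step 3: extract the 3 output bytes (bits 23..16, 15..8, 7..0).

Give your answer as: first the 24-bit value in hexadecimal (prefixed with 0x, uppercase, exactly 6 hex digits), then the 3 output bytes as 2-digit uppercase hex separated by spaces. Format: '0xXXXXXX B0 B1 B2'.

Sextets: A=0, V=21, f=31, j=35
24-bit: (0<<18) | (21<<12) | (31<<6) | 35
      = 0x000000 | 0x015000 | 0x0007C0 | 0x000023
      = 0x0157E3
Bytes: (v>>16)&0xFF=01, (v>>8)&0xFF=57, v&0xFF=E3

Answer: 0x0157E3 01 57 E3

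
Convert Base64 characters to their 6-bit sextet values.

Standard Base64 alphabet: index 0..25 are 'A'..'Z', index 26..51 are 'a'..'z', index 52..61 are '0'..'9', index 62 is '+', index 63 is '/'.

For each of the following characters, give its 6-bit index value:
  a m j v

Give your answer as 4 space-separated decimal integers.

'a': a..z range, 26 + ord('a') − ord('a') = 26
'm': a..z range, 26 + ord('m') − ord('a') = 38
'j': a..z range, 26 + ord('j') − ord('a') = 35
'v': a..z range, 26 + ord('v') − ord('a') = 47

Answer: 26 38 35 47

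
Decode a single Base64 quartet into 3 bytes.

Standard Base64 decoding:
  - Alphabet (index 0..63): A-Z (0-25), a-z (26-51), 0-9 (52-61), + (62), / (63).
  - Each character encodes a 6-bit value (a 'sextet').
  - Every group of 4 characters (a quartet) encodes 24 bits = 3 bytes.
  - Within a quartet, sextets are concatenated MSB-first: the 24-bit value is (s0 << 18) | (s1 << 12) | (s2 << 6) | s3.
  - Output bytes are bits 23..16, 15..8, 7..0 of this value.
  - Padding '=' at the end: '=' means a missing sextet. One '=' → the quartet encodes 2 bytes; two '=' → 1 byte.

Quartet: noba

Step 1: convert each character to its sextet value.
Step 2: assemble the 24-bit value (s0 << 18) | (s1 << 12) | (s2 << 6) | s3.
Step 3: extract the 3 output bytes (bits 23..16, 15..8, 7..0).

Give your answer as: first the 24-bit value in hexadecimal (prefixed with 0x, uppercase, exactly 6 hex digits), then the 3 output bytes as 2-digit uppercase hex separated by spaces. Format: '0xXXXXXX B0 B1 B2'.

Answer: 0x9E86DA 9E 86 DA

Derivation:
Sextets: n=39, o=40, b=27, a=26
24-bit: (39<<18) | (40<<12) | (27<<6) | 26
      = 0x9C0000 | 0x028000 | 0x0006C0 | 0x00001A
      = 0x9E86DA
Bytes: (v>>16)&0xFF=9E, (v>>8)&0xFF=86, v&0xFF=DA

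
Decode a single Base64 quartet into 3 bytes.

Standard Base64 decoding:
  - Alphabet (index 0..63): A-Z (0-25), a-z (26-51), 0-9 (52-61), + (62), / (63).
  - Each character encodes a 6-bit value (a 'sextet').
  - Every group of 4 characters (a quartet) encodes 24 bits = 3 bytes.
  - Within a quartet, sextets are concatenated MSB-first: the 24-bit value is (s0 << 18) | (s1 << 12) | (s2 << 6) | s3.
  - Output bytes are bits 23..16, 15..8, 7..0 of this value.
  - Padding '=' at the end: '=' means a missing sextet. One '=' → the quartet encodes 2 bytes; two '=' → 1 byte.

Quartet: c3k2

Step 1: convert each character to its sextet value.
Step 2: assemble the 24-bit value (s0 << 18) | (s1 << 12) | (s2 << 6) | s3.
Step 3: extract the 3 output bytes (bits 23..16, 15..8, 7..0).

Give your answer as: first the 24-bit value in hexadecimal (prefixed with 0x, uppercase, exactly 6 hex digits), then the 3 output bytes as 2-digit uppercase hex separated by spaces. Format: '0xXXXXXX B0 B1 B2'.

Sextets: c=28, 3=55, k=36, 2=54
24-bit: (28<<18) | (55<<12) | (36<<6) | 54
      = 0x700000 | 0x037000 | 0x000900 | 0x000036
      = 0x737936
Bytes: (v>>16)&0xFF=73, (v>>8)&0xFF=79, v&0xFF=36

Answer: 0x737936 73 79 36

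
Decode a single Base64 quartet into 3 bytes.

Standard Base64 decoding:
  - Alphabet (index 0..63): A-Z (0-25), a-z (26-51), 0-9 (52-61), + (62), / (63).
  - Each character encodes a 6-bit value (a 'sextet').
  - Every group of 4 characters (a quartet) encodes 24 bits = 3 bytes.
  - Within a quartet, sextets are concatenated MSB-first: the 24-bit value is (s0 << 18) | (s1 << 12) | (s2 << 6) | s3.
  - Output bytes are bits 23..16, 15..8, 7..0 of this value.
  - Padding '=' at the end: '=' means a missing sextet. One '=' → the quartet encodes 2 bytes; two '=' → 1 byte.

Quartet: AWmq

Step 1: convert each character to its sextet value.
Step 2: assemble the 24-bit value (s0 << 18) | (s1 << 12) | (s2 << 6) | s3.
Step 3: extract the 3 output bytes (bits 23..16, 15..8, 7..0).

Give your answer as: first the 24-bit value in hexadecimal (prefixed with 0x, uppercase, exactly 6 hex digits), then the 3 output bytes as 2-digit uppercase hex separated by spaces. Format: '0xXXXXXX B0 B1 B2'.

Answer: 0x0169AA 01 69 AA

Derivation:
Sextets: A=0, W=22, m=38, q=42
24-bit: (0<<18) | (22<<12) | (38<<6) | 42
      = 0x000000 | 0x016000 | 0x000980 | 0x00002A
      = 0x0169AA
Bytes: (v>>16)&0xFF=01, (v>>8)&0xFF=69, v&0xFF=AA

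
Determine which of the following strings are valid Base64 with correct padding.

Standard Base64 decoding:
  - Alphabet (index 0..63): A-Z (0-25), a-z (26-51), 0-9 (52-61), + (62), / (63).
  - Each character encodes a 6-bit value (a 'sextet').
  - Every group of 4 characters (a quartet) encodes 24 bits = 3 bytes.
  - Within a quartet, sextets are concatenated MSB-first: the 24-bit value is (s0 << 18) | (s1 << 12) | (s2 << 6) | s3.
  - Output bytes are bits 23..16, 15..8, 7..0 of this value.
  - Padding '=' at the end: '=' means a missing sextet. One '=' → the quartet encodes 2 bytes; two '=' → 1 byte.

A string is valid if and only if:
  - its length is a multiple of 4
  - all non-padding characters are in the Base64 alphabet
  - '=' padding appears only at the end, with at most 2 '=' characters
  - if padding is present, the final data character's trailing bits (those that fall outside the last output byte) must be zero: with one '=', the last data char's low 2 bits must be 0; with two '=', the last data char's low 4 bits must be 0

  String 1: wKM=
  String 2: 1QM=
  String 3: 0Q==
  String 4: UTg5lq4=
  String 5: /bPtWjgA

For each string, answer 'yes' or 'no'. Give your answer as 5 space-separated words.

String 1: 'wKM=' → valid
String 2: '1QM=' → valid
String 3: '0Q==' → valid
String 4: 'UTg5lq4=' → valid
String 5: '/bPtWjgA' → valid

Answer: yes yes yes yes yes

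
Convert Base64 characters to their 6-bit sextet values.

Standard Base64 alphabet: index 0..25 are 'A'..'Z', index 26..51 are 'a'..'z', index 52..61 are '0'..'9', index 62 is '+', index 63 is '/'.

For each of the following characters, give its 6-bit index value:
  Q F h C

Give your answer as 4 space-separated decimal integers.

Answer: 16 5 33 2

Derivation:
'Q': A..Z range, ord('Q') − ord('A') = 16
'F': A..Z range, ord('F') − ord('A') = 5
'h': a..z range, 26 + ord('h') − ord('a') = 33
'C': A..Z range, ord('C') − ord('A') = 2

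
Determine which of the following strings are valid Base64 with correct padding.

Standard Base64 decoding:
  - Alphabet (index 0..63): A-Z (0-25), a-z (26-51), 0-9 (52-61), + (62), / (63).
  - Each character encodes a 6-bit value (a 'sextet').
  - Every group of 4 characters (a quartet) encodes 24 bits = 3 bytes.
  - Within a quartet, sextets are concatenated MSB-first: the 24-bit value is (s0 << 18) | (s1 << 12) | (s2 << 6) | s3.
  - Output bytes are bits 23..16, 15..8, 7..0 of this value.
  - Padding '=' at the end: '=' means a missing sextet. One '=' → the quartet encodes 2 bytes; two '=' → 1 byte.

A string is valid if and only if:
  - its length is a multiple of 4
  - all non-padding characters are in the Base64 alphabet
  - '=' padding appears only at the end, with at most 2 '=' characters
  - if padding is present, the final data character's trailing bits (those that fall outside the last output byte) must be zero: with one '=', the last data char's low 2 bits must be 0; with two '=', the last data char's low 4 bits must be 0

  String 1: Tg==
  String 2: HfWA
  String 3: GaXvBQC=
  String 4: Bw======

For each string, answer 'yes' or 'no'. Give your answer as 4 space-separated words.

String 1: 'Tg==' → valid
String 2: 'HfWA' → valid
String 3: 'GaXvBQC=' → invalid (bad trailing bits)
String 4: 'Bw======' → invalid (6 pad chars (max 2))

Answer: yes yes no no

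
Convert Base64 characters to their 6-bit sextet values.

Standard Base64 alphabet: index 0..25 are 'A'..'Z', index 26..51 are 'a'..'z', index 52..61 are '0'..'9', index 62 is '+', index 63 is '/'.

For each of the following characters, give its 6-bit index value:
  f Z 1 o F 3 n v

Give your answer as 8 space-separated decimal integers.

Answer: 31 25 53 40 5 55 39 47

Derivation:
'f': a..z range, 26 + ord('f') − ord('a') = 31
'Z': A..Z range, ord('Z') − ord('A') = 25
'1': 0..9 range, 52 + ord('1') − ord('0') = 53
'o': a..z range, 26 + ord('o') − ord('a') = 40
'F': A..Z range, ord('F') − ord('A') = 5
'3': 0..9 range, 52 + ord('3') − ord('0') = 55
'n': a..z range, 26 + ord('n') − ord('a') = 39
'v': a..z range, 26 + ord('v') − ord('a') = 47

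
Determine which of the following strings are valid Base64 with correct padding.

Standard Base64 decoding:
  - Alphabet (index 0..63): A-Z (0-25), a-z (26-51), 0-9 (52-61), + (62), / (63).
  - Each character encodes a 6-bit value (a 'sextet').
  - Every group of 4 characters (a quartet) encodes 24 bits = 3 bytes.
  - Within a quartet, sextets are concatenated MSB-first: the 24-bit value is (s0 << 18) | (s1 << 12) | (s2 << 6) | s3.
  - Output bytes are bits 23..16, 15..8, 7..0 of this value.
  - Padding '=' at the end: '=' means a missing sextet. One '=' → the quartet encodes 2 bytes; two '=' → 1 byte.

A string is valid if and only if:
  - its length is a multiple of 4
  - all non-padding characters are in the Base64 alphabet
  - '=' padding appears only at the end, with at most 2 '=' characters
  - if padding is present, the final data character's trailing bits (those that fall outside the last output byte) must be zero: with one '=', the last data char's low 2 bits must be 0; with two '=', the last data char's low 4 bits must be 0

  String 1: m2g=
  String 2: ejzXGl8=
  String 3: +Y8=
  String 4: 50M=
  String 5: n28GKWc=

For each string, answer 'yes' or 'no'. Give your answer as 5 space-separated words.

String 1: 'm2g=' → valid
String 2: 'ejzXGl8=' → valid
String 3: '+Y8=' → valid
String 4: '50M=' → valid
String 5: 'n28GKWc=' → valid

Answer: yes yes yes yes yes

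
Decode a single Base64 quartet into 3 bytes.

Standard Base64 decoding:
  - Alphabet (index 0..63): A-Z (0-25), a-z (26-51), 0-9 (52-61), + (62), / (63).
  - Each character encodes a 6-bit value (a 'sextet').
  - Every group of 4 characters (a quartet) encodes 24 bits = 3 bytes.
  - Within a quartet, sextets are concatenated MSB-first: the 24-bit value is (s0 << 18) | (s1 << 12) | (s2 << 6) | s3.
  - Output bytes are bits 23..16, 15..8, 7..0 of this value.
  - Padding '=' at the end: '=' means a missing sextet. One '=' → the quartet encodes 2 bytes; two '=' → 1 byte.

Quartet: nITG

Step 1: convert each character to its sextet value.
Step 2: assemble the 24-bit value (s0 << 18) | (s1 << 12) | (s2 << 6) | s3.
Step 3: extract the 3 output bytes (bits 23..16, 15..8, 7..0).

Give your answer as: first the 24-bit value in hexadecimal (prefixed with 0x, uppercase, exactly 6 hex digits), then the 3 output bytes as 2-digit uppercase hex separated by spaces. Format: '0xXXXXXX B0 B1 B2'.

Sextets: n=39, I=8, T=19, G=6
24-bit: (39<<18) | (8<<12) | (19<<6) | 6
      = 0x9C0000 | 0x008000 | 0x0004C0 | 0x000006
      = 0x9C84C6
Bytes: (v>>16)&0xFF=9C, (v>>8)&0xFF=84, v&0xFF=C6

Answer: 0x9C84C6 9C 84 C6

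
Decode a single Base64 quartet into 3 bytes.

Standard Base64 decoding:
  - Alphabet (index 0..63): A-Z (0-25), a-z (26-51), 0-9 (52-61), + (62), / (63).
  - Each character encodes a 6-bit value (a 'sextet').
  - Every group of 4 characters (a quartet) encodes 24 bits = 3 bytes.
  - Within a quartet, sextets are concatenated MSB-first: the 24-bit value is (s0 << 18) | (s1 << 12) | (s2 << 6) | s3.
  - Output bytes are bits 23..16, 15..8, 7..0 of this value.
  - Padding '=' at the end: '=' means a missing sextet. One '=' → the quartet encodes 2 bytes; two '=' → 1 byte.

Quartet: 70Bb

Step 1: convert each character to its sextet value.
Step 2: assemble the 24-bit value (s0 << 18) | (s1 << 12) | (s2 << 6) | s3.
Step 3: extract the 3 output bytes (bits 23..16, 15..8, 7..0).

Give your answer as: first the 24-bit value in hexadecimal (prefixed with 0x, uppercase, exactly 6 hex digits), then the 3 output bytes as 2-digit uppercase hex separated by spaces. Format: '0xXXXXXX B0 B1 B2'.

Answer: 0xEF405B EF 40 5B

Derivation:
Sextets: 7=59, 0=52, B=1, b=27
24-bit: (59<<18) | (52<<12) | (1<<6) | 27
      = 0xEC0000 | 0x034000 | 0x000040 | 0x00001B
      = 0xEF405B
Bytes: (v>>16)&0xFF=EF, (v>>8)&0xFF=40, v&0xFF=5B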